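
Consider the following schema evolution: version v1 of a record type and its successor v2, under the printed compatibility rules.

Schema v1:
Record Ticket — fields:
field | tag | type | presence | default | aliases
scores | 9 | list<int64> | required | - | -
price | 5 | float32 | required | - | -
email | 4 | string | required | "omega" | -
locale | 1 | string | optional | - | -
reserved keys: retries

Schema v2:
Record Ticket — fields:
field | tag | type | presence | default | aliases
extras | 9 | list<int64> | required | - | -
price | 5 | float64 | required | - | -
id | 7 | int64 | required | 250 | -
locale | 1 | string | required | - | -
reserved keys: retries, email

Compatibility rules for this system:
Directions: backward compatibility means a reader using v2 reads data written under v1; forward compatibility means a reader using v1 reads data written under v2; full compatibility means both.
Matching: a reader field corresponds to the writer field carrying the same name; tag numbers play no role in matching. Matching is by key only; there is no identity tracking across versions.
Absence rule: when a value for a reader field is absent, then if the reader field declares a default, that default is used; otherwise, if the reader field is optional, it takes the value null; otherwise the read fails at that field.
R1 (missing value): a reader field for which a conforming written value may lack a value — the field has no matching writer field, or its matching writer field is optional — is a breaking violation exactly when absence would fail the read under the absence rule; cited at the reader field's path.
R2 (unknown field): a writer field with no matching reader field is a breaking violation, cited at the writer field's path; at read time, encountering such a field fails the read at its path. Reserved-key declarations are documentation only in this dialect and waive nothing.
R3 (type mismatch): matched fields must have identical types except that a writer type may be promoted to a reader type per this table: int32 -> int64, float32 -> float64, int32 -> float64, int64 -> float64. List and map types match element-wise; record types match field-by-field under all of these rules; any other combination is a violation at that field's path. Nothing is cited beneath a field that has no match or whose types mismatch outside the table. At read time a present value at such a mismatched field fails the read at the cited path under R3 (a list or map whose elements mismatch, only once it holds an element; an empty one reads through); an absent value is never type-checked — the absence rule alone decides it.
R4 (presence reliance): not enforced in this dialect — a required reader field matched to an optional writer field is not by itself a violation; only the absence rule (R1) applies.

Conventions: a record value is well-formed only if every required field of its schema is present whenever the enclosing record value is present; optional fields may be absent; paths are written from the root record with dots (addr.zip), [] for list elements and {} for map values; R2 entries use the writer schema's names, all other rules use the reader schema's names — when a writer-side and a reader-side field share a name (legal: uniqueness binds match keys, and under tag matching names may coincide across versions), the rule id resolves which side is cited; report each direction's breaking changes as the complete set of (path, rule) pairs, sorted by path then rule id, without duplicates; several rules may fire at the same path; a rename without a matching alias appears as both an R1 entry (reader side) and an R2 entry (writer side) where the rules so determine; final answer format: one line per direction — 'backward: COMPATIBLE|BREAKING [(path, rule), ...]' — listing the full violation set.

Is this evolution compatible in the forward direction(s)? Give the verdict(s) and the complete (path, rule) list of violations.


forward: BREAKING [(extras, R2), (id, R2), (price, R3), (scores, R1)]

each type pair in Ticket: writer, then reader
forward on Ticket — v1 reading data written by v2:
  scores: no writer match
  writer required, float64 -> float32: reader price maps from writer price
  email: no writer match
  writer required, string -> string: reader locale maps from writer locale
  extras (writer side), unknown to reader
  id (writer side), unknown to reader
  R2 fires at extras
  R2 fires at id
  R3 fires at price
  R1 fires at scores
  => forward: BREAKING (4)
ruling out the remaining Ticket differences:
  field locale in record Ticket: optional changed to required -> affects backward compatibility only, which is not asked
  removed field email from record Ticket (its key "email" joins the reserved list) -> affects backward compatibility only, which is not asked


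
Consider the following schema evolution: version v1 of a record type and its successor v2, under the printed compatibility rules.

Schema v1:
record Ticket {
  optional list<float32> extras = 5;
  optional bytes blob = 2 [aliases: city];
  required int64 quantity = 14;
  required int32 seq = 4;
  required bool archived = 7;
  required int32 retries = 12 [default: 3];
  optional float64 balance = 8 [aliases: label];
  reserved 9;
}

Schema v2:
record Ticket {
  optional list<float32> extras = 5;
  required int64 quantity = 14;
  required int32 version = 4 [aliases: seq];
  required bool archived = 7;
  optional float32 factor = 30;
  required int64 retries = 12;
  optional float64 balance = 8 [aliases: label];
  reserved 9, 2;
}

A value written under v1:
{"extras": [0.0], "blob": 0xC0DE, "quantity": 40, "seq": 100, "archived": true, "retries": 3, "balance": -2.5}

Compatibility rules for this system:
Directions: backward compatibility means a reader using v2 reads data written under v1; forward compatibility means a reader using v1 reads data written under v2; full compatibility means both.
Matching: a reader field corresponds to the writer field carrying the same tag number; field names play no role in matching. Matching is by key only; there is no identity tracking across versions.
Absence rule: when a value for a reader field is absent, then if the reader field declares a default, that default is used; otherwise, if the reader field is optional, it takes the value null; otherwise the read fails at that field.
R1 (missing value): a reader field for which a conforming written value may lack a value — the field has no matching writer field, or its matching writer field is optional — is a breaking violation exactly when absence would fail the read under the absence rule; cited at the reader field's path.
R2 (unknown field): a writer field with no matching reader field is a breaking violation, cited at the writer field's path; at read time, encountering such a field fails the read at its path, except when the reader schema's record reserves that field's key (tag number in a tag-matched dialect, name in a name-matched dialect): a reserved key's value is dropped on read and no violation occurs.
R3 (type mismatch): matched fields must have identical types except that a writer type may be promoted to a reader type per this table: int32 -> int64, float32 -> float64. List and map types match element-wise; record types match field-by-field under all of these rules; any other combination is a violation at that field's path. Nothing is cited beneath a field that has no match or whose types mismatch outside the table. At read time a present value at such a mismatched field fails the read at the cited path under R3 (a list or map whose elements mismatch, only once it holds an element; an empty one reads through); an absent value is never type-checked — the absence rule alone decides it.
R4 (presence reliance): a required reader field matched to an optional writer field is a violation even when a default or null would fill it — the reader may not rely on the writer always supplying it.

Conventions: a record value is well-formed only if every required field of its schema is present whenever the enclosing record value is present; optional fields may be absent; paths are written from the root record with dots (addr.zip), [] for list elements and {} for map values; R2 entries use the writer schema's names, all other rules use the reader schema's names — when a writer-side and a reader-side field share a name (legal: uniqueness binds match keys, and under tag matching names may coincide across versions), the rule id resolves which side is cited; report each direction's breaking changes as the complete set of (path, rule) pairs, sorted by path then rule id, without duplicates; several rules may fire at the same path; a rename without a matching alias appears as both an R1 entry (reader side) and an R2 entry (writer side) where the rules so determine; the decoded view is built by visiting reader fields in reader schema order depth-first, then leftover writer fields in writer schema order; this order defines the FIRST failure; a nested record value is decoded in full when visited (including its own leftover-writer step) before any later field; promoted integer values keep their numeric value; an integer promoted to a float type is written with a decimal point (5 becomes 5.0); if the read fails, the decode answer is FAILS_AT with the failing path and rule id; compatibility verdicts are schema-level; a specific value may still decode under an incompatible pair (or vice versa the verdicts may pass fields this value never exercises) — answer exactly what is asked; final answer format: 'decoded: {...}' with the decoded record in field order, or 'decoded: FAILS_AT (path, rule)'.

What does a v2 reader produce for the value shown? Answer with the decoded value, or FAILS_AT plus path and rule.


in Ticket below, arrows point writer -> reader
decoding the Ticket value with the v2 reader:
  extras := [0.0]
  quantity := 40
  version := 100 (from writer seq)
  archived := true
  factor := null (not supplied -> null)
  retries := 3 (int32 -> int64)
  balance := -2.5
  writer blob: reserved -> dropped
  => decoded: {"extras": [0.0], "quantity": 40, "version": 100, "archived": true, "factor": null, "retries": 3, "balance": -2.5}
the rest of the Ticket diff is inert for this question:
  field retries in record Ticket: type int32 changed to int64 (its default is dropped) -> shifts the Ticket verdicts, not this decode

decoded: {"extras": [0.0], "quantity": 40, "version": 100, "archived": true, "factor": null, "retries": 3, "balance": -2.5}


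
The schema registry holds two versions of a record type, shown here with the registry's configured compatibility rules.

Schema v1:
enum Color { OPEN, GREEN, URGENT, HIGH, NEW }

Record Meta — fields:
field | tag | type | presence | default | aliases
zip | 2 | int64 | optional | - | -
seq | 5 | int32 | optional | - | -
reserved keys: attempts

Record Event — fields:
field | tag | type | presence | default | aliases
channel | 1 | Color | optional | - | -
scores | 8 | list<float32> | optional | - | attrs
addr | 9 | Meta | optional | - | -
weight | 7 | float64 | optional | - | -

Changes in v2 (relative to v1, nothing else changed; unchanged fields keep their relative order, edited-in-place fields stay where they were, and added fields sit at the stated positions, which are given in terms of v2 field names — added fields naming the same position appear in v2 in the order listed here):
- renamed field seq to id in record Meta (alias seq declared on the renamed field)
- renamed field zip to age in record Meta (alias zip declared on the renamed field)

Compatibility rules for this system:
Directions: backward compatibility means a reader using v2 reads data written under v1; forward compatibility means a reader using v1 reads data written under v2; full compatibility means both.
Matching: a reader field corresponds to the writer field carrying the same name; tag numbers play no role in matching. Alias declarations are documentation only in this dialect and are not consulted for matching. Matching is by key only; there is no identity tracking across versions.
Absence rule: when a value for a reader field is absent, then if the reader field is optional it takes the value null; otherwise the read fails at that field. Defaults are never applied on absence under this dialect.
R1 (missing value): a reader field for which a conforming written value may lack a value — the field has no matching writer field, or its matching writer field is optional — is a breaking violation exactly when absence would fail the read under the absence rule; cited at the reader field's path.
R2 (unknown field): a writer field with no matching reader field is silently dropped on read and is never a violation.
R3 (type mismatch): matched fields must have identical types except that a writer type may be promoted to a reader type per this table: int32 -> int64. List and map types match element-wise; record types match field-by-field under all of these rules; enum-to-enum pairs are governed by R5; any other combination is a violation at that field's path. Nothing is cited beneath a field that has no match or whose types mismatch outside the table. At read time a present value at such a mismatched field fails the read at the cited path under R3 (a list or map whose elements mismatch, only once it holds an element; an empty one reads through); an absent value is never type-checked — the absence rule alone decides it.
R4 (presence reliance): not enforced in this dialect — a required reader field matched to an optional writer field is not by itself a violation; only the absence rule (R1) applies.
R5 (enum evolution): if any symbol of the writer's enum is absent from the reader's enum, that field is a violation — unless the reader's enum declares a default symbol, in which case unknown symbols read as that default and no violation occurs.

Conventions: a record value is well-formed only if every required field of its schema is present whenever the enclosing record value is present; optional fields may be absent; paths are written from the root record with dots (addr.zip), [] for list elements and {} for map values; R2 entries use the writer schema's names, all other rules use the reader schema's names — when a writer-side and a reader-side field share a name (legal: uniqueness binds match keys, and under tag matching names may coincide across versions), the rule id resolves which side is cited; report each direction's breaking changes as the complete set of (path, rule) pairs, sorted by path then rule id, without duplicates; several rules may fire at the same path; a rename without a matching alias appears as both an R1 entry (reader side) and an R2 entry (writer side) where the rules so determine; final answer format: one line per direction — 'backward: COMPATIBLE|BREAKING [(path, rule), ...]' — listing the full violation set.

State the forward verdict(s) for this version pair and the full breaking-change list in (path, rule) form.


forward: COMPATIBLE []

in Event below, arrows point writer -> reader
checking forward for Event: reader v1 against writer v2:
  channel <- channel (Color -> Color, writer optional)
  scores <- scores (list<float32> -> list<float32>, writer optional)
  addr <- addr (Meta -> Meta, writer optional)
  weight <- weight (float64 -> float64, writer optional)
  addr.zip: no writer-side match
  addr.seq: no writer-side match
  writer field addr.age has no reader counterpart
  writer field addr.id has no reader counterpart
  => no violations; forward on Event: COMPATIBLE
diffs on Event not affecting the asked answer:
  renamed field seq to id in record Meta (alias seq declared on the renamed field) -> triggers nothing under Event's printed rules — same verdict
  renamed field zip to age in record Meta (alias zip declared on the renamed field) -> triggers nothing under Event's printed rules — same verdict


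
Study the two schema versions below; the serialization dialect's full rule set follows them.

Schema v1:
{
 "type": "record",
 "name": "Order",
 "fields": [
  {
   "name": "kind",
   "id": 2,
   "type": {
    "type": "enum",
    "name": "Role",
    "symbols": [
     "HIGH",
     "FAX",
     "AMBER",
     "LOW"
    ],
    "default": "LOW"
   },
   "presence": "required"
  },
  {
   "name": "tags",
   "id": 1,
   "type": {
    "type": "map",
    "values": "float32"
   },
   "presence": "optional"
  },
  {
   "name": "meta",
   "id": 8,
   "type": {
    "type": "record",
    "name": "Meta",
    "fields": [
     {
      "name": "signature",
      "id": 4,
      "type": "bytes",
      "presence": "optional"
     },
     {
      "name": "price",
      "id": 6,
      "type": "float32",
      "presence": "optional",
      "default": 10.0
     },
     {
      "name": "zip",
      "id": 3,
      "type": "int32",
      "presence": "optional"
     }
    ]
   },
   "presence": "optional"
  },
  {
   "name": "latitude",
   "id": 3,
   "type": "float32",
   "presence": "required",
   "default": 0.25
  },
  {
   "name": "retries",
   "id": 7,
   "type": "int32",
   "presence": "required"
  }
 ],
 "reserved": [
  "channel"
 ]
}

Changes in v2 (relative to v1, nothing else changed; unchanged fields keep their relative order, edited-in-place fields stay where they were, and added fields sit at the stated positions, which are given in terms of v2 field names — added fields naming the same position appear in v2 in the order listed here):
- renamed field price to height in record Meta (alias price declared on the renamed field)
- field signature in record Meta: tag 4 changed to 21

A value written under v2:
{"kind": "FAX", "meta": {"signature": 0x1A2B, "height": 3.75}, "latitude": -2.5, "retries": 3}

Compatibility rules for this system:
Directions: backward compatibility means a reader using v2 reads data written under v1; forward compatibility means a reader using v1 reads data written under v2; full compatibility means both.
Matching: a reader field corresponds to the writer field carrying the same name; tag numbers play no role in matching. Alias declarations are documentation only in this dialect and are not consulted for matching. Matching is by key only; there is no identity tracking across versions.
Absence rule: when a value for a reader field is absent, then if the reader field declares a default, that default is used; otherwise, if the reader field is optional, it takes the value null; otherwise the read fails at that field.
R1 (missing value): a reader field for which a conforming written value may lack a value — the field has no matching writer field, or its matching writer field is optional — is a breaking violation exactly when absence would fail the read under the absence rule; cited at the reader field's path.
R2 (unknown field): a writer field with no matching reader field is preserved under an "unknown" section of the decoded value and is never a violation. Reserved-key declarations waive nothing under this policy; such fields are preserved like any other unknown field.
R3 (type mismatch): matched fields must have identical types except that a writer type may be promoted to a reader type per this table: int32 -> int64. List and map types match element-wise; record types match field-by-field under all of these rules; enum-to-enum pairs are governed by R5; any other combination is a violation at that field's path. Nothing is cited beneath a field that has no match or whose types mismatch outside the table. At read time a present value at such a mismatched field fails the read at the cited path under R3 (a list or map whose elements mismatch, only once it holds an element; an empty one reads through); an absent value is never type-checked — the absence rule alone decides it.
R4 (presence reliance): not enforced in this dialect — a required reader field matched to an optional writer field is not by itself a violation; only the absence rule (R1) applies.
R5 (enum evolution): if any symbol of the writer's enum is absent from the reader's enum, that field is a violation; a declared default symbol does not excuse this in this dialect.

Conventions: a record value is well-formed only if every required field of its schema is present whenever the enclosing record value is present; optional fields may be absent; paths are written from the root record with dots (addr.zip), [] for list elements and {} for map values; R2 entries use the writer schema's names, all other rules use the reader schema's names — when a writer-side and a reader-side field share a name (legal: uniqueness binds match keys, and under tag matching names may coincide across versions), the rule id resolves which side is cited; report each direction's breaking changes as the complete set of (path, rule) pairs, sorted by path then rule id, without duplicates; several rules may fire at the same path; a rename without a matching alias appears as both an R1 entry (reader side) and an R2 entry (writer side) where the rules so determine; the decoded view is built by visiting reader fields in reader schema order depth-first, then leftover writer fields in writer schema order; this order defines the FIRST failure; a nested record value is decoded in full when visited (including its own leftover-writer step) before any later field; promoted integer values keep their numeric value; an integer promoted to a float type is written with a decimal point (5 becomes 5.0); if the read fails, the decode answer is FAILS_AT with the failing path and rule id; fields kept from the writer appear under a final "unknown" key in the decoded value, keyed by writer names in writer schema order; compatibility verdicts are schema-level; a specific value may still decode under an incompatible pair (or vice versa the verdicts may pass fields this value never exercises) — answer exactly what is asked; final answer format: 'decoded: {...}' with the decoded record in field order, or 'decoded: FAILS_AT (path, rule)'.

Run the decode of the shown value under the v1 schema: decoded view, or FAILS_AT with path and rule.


decoded: {"kind": "FAX", "tags": null, "meta": {"signature": 0x1A2B, "price": 10.0, "zip": null, "unknown": {"height": 3.75}}, "latitude": -2.5, "retries": 3}

each type pair in Order: writer, then reader
decode walk for Order under reader schema v1:
  kind := "FAX"
  tags := null (not supplied -> null)
  meta.signature := 0x1A2B
  meta.price := 10.0 (no value, default fills)
  meta.zip := null (not supplied -> null)
  writer meta.height: kept under "unknown"
  latitude := -2.5
  retries := 3
  => decoded: {"kind": "FAX", "tags": null, "meta": {"signature": 0x1A2B, "price": 10.0, "zip": null, "unknown": {"height": 3.75}}, "latitude": -2.5, "retries": 3}
the rest of the Order diff is inert for this question:
  field signature in record Meta: tag 4 changed to 21 -> no rule fires on it and the decoded Order view is identical with or without it


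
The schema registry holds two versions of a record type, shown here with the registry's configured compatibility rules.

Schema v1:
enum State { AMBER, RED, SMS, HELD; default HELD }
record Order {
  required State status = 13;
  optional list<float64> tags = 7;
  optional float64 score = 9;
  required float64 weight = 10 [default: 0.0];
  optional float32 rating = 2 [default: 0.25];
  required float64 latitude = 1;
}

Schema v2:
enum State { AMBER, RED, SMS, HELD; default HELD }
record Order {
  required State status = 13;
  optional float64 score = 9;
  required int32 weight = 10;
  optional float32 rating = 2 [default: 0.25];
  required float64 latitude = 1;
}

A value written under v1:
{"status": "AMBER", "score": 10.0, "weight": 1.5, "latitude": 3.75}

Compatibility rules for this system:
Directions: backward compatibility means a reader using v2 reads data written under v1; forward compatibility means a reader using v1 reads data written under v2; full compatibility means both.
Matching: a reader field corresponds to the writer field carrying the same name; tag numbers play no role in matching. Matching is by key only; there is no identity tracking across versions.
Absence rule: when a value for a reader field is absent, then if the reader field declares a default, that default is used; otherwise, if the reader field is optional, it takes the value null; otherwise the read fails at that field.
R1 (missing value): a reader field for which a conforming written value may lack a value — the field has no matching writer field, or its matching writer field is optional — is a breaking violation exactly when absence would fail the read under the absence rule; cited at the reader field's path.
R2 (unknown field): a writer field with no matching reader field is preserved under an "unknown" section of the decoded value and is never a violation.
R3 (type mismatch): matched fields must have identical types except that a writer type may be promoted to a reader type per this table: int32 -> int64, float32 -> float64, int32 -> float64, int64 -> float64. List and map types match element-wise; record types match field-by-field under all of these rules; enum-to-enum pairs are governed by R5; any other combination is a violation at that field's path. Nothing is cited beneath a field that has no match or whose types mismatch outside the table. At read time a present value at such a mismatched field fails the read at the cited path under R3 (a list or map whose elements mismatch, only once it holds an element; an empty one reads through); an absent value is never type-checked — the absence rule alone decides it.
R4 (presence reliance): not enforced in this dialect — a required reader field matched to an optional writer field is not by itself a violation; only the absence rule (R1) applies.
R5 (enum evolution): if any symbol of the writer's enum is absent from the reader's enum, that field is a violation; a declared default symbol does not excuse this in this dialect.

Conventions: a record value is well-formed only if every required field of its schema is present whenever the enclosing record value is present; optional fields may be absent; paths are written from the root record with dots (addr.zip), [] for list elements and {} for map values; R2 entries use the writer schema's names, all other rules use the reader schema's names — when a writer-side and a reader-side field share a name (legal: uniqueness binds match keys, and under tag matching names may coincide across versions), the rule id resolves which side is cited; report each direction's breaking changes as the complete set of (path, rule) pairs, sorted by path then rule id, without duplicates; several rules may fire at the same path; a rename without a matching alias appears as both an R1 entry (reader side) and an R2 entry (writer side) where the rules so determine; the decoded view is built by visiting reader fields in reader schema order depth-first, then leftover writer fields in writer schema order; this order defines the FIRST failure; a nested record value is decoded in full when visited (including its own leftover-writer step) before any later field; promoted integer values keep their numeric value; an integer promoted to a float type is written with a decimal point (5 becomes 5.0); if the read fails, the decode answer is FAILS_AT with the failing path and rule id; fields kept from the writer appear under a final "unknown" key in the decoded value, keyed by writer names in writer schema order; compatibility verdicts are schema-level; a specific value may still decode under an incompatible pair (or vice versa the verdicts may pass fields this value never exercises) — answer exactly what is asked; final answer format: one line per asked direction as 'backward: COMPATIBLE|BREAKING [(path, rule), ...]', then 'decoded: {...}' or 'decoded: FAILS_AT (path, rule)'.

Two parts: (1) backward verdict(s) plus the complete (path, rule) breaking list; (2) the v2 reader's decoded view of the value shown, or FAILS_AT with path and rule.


backward: BREAKING [(weight, R3)]; decoded: FAILS_AT (weight, R3)

each type pair in Order: writer, then reader
backward pass over Order, reader schema v2, writer schema v1:
  status <- status (State -> State, writer required)
  score <- score (float64 -> float64, writer optional)
  weight <- weight (float64 -> int32, writer required)
  rating <- rating (float32 -> float32, writer optional)
  latitude <- latitude (float64 -> float64, writer required)
  leftover writer field: tags
  breaking: (weight, R3)
  => 1 violation(s): backward is BREAKING for Order
decoding the Order value with the v2 reader:
  status := "AMBER"
  score := 10.0
  read fails at weight under R3
  => FAILS_AT (weight, R3)
remaining Order differences; none change what is asked:
  removed field tags from record Order -> fires no rule on Order, leaving the asked answer as it is


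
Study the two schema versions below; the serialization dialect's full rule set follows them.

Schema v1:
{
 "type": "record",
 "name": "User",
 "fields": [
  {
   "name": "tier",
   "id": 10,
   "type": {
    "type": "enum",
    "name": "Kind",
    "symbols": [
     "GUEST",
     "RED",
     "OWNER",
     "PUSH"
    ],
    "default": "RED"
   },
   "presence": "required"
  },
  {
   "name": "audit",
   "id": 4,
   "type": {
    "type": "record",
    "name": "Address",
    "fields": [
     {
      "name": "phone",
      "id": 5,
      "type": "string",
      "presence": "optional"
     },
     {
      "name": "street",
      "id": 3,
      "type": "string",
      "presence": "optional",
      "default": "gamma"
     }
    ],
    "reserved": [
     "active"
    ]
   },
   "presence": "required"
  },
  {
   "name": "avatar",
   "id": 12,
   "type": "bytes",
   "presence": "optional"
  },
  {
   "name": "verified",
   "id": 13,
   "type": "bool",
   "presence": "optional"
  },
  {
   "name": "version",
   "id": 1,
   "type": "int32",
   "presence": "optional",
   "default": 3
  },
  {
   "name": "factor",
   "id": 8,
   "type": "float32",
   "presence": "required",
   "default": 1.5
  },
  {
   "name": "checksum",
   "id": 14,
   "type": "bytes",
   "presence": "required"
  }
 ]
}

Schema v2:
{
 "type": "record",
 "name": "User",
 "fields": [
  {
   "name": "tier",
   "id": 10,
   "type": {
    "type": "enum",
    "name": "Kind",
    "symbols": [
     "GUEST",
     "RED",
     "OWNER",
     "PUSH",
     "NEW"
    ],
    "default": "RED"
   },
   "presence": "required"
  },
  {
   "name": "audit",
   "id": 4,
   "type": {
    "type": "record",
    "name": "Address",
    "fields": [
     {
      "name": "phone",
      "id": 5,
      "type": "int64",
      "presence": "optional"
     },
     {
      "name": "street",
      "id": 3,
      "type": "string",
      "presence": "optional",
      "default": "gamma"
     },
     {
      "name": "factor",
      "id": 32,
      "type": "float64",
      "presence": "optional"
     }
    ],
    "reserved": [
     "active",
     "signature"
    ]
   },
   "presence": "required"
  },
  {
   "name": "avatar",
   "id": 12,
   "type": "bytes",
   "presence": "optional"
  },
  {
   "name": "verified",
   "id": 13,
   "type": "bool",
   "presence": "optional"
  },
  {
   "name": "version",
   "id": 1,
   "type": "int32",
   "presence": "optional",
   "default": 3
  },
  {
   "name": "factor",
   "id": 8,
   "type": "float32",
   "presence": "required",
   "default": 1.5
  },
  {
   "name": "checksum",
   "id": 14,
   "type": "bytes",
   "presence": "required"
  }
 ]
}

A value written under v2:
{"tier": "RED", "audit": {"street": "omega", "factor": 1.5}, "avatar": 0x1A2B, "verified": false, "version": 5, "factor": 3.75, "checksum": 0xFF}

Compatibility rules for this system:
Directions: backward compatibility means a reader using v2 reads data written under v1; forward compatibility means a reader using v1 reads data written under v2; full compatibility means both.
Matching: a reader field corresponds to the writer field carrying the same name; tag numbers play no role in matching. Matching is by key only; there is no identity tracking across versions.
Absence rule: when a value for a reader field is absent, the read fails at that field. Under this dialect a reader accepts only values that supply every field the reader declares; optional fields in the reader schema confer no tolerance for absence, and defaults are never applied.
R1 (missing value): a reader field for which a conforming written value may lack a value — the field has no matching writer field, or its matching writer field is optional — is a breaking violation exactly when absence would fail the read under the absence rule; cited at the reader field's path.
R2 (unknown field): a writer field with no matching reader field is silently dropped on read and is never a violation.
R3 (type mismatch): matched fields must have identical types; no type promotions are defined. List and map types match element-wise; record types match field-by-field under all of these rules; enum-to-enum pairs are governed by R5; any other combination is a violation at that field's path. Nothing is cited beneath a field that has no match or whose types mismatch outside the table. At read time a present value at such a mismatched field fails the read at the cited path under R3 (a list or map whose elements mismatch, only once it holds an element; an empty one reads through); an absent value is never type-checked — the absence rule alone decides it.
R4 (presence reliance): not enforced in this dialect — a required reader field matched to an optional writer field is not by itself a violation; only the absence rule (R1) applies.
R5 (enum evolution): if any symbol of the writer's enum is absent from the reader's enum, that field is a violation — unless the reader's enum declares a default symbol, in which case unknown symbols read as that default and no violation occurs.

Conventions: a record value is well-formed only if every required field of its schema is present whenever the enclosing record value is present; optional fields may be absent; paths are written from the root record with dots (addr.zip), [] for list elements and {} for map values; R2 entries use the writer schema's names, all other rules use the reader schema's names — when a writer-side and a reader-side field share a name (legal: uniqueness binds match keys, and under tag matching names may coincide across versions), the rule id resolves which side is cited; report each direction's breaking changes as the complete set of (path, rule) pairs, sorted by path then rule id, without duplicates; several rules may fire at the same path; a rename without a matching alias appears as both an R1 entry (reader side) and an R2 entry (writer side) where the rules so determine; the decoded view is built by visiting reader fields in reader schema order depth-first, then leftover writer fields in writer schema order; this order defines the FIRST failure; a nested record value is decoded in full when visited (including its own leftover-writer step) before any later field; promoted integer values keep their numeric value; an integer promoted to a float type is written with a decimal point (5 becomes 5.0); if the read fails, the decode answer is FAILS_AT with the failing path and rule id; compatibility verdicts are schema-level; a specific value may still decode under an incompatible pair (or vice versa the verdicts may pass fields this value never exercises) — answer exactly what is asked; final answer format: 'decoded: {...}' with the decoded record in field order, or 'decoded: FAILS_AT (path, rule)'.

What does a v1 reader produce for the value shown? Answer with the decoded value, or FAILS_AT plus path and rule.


in User below, arrows point writer -> reader
decoding the User value with the v1 reader:
  tier := "RED"
  read fails at audit.phone under R1 (no fill)
  => FAILS_AT (audit.phone, R1)
diffs on User not affecting the asked answer:
  enum Kind (field tier in record User): symbol NEW added -> no rule fires on it and the decoded User view is identical with or without it
  added field factor to record Address: optional float64, tag 32 (in v2 it sits last) -> matters for User compatibility verdicts, not for this value's decode

decoded: FAILS_AT (audit.phone, R1)


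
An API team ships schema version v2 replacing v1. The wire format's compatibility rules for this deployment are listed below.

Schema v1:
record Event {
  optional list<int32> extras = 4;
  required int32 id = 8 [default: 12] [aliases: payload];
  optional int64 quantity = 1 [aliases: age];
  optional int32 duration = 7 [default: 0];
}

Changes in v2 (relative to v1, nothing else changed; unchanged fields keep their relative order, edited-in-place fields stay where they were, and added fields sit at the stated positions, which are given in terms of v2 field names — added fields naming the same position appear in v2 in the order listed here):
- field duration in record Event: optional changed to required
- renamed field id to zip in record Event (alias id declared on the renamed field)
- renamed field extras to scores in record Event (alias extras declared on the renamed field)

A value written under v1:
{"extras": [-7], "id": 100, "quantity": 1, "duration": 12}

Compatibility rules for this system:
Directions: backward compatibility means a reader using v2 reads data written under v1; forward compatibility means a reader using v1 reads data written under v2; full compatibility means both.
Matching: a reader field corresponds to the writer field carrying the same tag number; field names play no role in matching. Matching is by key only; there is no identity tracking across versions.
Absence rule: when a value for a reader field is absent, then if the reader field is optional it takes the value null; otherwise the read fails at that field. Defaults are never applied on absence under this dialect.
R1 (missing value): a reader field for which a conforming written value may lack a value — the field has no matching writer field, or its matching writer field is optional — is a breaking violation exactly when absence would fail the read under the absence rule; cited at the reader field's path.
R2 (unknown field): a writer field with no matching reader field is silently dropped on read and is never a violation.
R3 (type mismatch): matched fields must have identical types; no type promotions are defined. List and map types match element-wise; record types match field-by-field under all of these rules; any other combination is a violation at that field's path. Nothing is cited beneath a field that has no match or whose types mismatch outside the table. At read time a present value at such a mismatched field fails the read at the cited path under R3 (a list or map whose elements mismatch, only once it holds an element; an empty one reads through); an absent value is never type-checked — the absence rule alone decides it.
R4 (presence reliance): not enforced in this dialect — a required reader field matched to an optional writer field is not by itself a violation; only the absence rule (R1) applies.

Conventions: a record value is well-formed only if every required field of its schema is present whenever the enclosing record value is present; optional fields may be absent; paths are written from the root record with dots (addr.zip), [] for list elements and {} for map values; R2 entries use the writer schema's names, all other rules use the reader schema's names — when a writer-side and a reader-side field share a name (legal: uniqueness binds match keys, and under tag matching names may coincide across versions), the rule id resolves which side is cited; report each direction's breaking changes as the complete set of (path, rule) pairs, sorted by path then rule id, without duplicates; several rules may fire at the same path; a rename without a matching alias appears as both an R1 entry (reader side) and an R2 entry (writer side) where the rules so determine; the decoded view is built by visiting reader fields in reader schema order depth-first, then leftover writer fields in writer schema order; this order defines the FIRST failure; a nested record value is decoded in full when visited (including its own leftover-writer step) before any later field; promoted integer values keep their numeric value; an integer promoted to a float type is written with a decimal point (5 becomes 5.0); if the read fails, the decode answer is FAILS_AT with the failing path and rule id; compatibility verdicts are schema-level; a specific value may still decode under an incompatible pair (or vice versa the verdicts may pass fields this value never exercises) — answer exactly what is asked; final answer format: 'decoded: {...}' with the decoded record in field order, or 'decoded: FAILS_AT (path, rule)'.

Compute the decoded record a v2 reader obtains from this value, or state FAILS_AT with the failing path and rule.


decoded: {"scores": [-7], "zip": 100, "quantity": 1, "duration": 12}

each type pair in Event: writer, then reader
decode walk for Event under reader schema v2:
  scores := [-7] (from writer extras)
  zip := 100 (from writer id)
  quantity := 1
  duration := 12
  => decoded: {"scores": [-7], "zip": 100, "quantity": 1, "duration": 12}
checking off the Event differences that do not matter here:
  field duration in record Event: optional changed to required -> a verdict-level change on Event — the shown value reads the same
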